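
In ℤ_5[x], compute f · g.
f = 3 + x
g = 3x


Expand and collect like terms; reduce coefficients mod 5:
x^0: 3·0 = 0 ≡ 0 (mod 5)
x^1: 3·3 + 1·0 = 9 ≡ 4 (mod 5)
x^2: 1·3 = 3 ≡ 3 (mod 5)
Result: 4x + 3x^2

f · g = 4x + 3x^2


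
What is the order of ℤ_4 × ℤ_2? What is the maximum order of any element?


|ℤ_4 × ℤ_2| = 4 × 2 = 8
Max element order = lcm(4,2) = 4
Cyclic? No (gcd=2)

|ℤ_4×ℤ_2| = 8, max element order = 4


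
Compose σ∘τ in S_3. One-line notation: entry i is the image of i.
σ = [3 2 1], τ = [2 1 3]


σ∘τ: apply τ first, then σ
1 →τ 2 →σ 2
2 →τ 1 →σ 3
3 →τ 3 →σ 1

σ∘τ = [2 3 1]


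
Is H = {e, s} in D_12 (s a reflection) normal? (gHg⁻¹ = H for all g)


H = {e, s} in D_12 (s a reflection)
r·s·r⁻¹ = sr⁻² ≠ s for n ≥ 3, so {e, s} is not closed under conjugation

No, not a normal subgroup


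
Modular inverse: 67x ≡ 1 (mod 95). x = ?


Use the extended Euclidean algorithm to write 1 = 67·s + 95·t; then s mod 95 is the inverse.
Euclidean algorithm:
  67 = 0·95 + 67
  95 = 1·67 + 28
  67 = 2·28 + 11
  28 = 2·11 + 6
  11 = 1·6 + 5
  6 = 1·5 + 1
  5 = 5·1 + 0
gcd(67,95) = 1
Back-substitution gives: 67·(-17) + 95·(12) = 1
So 67⁻¹ ≡ -17 ≡ 78 (mod 95)
Check: 67 × 78 = 5226 ≡ 1 (mod 95) ✓

67⁻¹ ≡ 78 (mod 95)


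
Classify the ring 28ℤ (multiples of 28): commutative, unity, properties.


28ℤ is a commutative ring under +,× but has no multiplicative identity (1 ∉ 28ℤ); it has no zero divisors, but without unity it is not an integral domain
Commutative: Yes
Integral domain: No
Has unity: No

28ℤ (multiples of 28): Commutative=Yes, Unity=No


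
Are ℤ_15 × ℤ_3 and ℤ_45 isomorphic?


Comparing ℤ_15 × ℤ_3 and ℤ_45:
gcd(15,3) = 3 ≠ 1. Max element order in ℤ_15×ℤ_3 is lcm(15,3) = 15 < 45, so it has no element of order 45

No, ℤ_15 × ℤ_3 ≇ ℤ_45


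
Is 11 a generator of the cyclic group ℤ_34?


g generates ℤ_n iff gcd(g, n) = 1
gcd(11, 34) = 1
Since gcd = 1, 11 is a generator.

Yes, 11 generates ℤ_34


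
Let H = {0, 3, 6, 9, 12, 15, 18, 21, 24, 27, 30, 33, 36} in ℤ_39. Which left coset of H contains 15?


15 + H = {15 + h (mod 39) : h ∈ H}
15+0=15, 15+3=18, 15+6=21, 15+9=24, 15+12=27, 15+15=30, 15+18=33, 15+21=36, 15+24=0, 15+27=3, 15+30=6, 15+33=9, 15+36=12
15 + H = {0, 3, 6, 9, 12, 15, 18, 21, 24, 27, 30, 33, 36} = 0 + H

15 + H = {0, 3, 6, 9, 12, 15, 18, 21, 24, 27, 30, 33, 36}


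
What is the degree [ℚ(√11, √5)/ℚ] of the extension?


[ℚ(√11,√5):ℚ] = [ℚ(√11,√5):ℚ(√11)]·[ℚ(√11):ℚ] = 2·2 = 4

[ℚ(√11, √5)/ℚ] = 4


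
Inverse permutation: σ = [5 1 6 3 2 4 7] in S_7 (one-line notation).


To find σ⁻¹, swap domain and range:
σ(1) = 5 → σ⁻¹(5) = 1
σ(2) = 1 → σ⁻¹(1) = 2
σ(3) = 6 → σ⁻¹(6) = 3
σ(4) = 3 → σ⁻¹(3) = 4
σ(5) = 2 → σ⁻¹(2) = 5
σ(6) = 4 → σ⁻¹(4) = 6
σ(7) = 7 → σ⁻¹(7) = 7

σ⁻¹ = [2 5 4 6 1 3 7]


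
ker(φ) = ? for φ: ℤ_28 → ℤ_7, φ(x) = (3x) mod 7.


Kernel = preimage of identity
ker(φ) = {x ∈ ℤ_28 : 3x ≡ 0 (mod 7)}. Since 7 | 28, φ is well-defined. The kernel is the cyclic subgroup ⟨7⟩ of ℤ_28 (order 4), i.e. {0, 7, 14, 21}

ker(φ) = {0, 7, 14, 21}


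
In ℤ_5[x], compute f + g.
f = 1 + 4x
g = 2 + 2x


Add coefficients mod 5:
x^0: 1 + 2 = 3 (mod 5)
x^1: 4 + 2 = 1 (mod 5)
Result: 3 + x

f + g = 3 + x


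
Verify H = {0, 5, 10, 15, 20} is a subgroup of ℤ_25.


Subgroup test for H = {0, 5, 10, 15, 20} in (ℤ_25, +):
(1) 0 ∈ H? Yes
(2) Closure: for all a,b ∈ H, (a+b) mod 25 ∈ H? Yes
(3) Inverses: for all a ∈ H, -a mod 25 ∈ H? Yes

Yes, H is a subgroup of ℤ_25


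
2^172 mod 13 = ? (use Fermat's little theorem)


Fermat's little theorem: if p is prime and gcd(a,p)=1, then a^(p-1) ≡ 1 (mod p)
p = 13 is prime, gcd(2,13) = 1
Reduce exponent: 172 mod 12 = 4
So 2^172 ≡ 2^4 (mod 13)
2^4 mod 13 = 3

2^172 ≡ 3 (mod 13)


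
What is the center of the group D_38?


Z(G) = {g ∈ G | gx = xg for all x ∈ G}
For even n, Z(D_n) = {e, r^(n/2)}: the 180° rotation r^19 commutes with every reflection and rotation

Z(D_38) = {e, r^19}


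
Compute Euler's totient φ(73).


Factor n: 73 = 73
φ(n) = n · ∏(1 - 1/p) over distinct primes p | n
φ(73) = 73 · (1 - 1/73) = 72

φ(73) = 72


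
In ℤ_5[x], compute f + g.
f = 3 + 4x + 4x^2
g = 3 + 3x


Add coefficients mod 5:
x^0: 3 + 3 = 1 (mod 5)
x^1: 4 + 3 = 2 (mod 5)
x^2: 4 + 0 = 4 (mod 5)
Result: 1 + 2x + 4x^2

f + g = 1 + 2x + 4x^2


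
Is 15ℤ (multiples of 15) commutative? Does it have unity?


15ℤ is a commutative ring under +,× but has no multiplicative identity (1 ∉ 15ℤ); it has no zero divisors, but without unity it is not an integral domain
Commutative: Yes
Integral domain: No
Has unity: No

15ℤ (multiples of 15): Commutative=Yes, Unity=No


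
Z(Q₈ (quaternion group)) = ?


Z(G) = {g ∈ G | gx = xg for all x ∈ G}
In Q₈ = {±1, ±i, ±j, ±k}, only ±1 commute with every element

Z(Q₈ (quaternion group)) = {1, -1}


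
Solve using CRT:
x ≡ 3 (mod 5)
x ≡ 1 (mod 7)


m₁ = 5, m₂ = 7, gcd = 1, so CRT applies. M = m₁·m₂ = 35
Let M₁ = M/m₁ = 7, M₂ = M/m₂ = 5
Find y₁ ≡ M₁⁻¹ (mod m₁): 7⁻¹ ≡ 3 (mod 5)
Find y₂ ≡ M₂⁻¹ (mod m₂): 5⁻¹ ≡ 3 (mod 7)
x = a₁·M₁·y₁ + a₂·M₂·y₂ = 3·7·3 + 1·5·3 = 78
Reduce mod 35: x ≡ 8
Check: 8 mod 5 = 3 ✓, 8 mod 7 = 1 ✓

x ≡ 8 (mod 35)


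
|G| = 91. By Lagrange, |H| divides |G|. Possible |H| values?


Lagrange's theorem: |H| divides |G|
|G| = 91
Divisors of 91: 1, 7, 13, 91

Possible subgroup orders: {1, 7, 13, 91}


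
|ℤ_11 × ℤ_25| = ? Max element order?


|ℤ_11 × ℤ_25| = 11 × 25 = 275
Max element order = lcm(11,25) = 275
Cyclic? Yes (gcd=1)

|ℤ_11×ℤ_25| = 275, max element order = 275


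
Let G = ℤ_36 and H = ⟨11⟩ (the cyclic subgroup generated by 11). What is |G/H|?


|⟨11⟩| = n / gcd(11, 36) = 36 / 1 = 36
H is normal (ℤ_36 is abelian).
|G/H| = |G| / |H| = 36 / 36 = 1

|G/H| = 1


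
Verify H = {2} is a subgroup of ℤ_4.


Subgroup test for H = {2} in (ℤ_4, +):
(1) 0 ∈ H? No
(2) Closure: for all a,b ∈ H, (a+b) mod 4 ∈ H? No  [counterexample: 2 + 2 = 0 ∉ H]
(3) Inverses: for all a ∈ H, -a mod 4 ∈ H? Yes

No, H is not a subgroup of ℤ_4


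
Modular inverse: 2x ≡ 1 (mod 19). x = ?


Use the extended Euclidean algorithm to write 1 = 2·s + 19·t; then s mod 19 is the inverse.
Euclidean algorithm:
  2 = 0·19 + 2
  19 = 9·2 + 1
  2 = 2·1 + 0
gcd(2,19) = 1
Back-substitution gives: 2·(-9) + 19·(1) = 1
So 2⁻¹ ≡ -9 ≡ 10 (mod 19)
Check: 2 × 10 = 20 ≡ 1 (mod 19) ✓

2⁻¹ ≡ 10 (mod 19)


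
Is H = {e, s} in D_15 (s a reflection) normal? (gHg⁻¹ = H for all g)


H = {e, s} in D_15 (s a reflection)
r·s·r⁻¹ = sr⁻² ≠ s for n ≥ 3, so {e, s} is not closed under conjugation

No, not a normal subgroup


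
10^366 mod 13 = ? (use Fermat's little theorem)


Fermat's little theorem: if p is prime and gcd(a,p)=1, then a^(p-1) ≡ 1 (mod p)
p = 13 is prime, gcd(10,13) = 1
Reduce exponent: 366 mod 12 = 6
So 10^366 ≡ 10^6 (mod 13)
10^6 mod 13 = 1

10^366 ≡ 1 (mod 13)


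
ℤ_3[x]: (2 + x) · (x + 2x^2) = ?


Expand and collect like terms; reduce coefficients mod 3:
x^0: 2·0 = 0 ≡ 0 (mod 3)
x^1: 2·1 + 1·0 = 2 ≡ 2 (mod 3)
x^2: 2·2 + 1·1 = 5 ≡ 2 (mod 3)
x^3: 1·2 = 2 ≡ 2 (mod 3)
Result: 2x + 2x^2 + 2x^3

f · g = 2x + 2x^2 + 2x^3


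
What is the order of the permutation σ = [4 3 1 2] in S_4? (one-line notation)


Cycle decomposition: (1 4 2 3)
Cycle lengths: 4
Order = lcm(4) = 4

ord(σ) = 4


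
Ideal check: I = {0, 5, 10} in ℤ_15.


Check ideal conditions for I = {0, 5, 10} in ℤ_15:
(1) I is an additive subgroup? Yes
(2) For r ∈ ℤ_15 and a ∈ I: r·a ∈ I? Yes

Yes, I is an ideal of ℤ_15


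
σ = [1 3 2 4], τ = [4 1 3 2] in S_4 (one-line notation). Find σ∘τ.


σ∘τ: apply τ first, then σ
1 →τ 4 →σ 4
2 →τ 1 →σ 1
3 →τ 3 →σ 2
4 →τ 2 →σ 3

σ∘τ = [4 1 2 3]


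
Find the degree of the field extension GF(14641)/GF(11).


GF(14641) = GF(11^4), so the extension degree is 4

[GF(14641)/GF(11)] = 4


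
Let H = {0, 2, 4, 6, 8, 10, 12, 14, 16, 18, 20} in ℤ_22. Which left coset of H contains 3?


3 + H = {3 + h (mod 22) : h ∈ H}
3+0=3, 3+2=5, 3+4=7, 3+6=9, 3+8=11, 3+10=13, 3+12=15, 3+14=17, 3+16=19, 3+18=21, 3+20=1
3 + H = {1, 3, 5, 7, 9, 11, 13, 15, 17, 19, 21} = 1 + H

3 + H = {1, 3, 5, 7, 9, 11, 13, 15, 17, 19, 21}


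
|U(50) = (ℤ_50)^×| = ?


U(n) is the group of units mod n; |U(n)| = φ(n)
|U(50)| = φ(50) = 20

|U(50) = (ℤ_50)^×| = 20


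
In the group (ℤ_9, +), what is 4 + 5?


Operation: addition mod 9
4 + 5 = (a + b) mod 9 with a = 4, b = 5

4 + 5 = 0


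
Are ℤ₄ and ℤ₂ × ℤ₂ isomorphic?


Comparing ℤ₄ and ℤ₂ × ℤ₂:
ℤ₄ has an element of order 4; ℤ₂×ℤ₂ has exponent 2

No, ℤ₄ ≇ ℤ₂ × ℤ₂


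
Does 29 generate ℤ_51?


g generates ℤ_n iff gcd(g, n) = 1
gcd(29, 51) = 1
Since gcd = 1, 29 is a generator.

Yes, 29 generates ℤ_51


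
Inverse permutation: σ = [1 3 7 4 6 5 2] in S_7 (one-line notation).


To find σ⁻¹, swap domain and range:
σ(1) = 1 → σ⁻¹(1) = 1
σ(2) = 3 → σ⁻¹(3) = 2
σ(3) = 7 → σ⁻¹(7) = 3
σ(4) = 4 → σ⁻¹(4) = 4
σ(5) = 6 → σ⁻¹(6) = 5
σ(6) = 5 → σ⁻¹(5) = 6
σ(7) = 2 → σ⁻¹(2) = 7

σ⁻¹ = [1 7 2 4 6 5 3]


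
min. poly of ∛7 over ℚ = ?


∛7 satisfies x³ - 7 = 0, irreducible over ℚ (no rational root; 7 is not a perfect cube)

Minimal polynomial: x³ - 7


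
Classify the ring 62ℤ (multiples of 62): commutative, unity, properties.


62ℤ is a commutative ring under +,× but has no multiplicative identity (1 ∉ 62ℤ); it has no zero divisors, but without unity it is not an integral domain
Commutative: Yes
Integral domain: No
Has unity: No

62ℤ (multiples of 62): Commutative=Yes, Unity=No


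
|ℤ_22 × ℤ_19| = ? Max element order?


|ℤ_22 × ℤ_19| = 22 × 19 = 418
Max element order = lcm(22,19) = 418
Cyclic? Yes (gcd=1)

|ℤ_22×ℤ_19| = 418, max element order = 418


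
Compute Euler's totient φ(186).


Factor n: 186 = 2 × 3 × 31
φ(n) = n · ∏(1 - 1/p) over distinct primes p | n
φ(186) = 186 · (1 - 1/2) · (1 - 1/3) · (1 - 1/31) = 60

φ(186) = 60


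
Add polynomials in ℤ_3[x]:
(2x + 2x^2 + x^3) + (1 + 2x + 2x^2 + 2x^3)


Add coefficients mod 3:
x^0: 0 + 1 = 1 (mod 3)
x^1: 2 + 2 = 1 (mod 3)
x^2: 2 + 2 = 1 (mod 3)
x^3: 1 + 2 = 0 (mod 3)
Result: 1 + x + x^2

f + g = 1 + x + x^2


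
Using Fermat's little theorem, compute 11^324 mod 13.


Fermat's little theorem: if p is prime and gcd(a,p)=1, then a^(p-1) ≡ 1 (mod p)
p = 13 is prime, gcd(11,13) = 1
Reduce exponent: 324 mod 12 = 0
So 11^324 ≡ 11^0 (mod 13)
11^0 = 1

11^324 ≡ 1 (mod 13)


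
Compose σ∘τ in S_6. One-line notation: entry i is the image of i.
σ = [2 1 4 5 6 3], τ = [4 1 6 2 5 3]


σ∘τ: apply τ first, then σ
1 →τ 4 →σ 5
2 →τ 1 →σ 2
3 →τ 6 →σ 3
4 →τ 2 →σ 1
5 →τ 5 →σ 6
6 →τ 3 →σ 4

σ∘τ = [5 2 3 1 6 4]


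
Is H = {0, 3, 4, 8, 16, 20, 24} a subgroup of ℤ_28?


Subgroup test for H = {0, 3, 4, 8, 16, 20, 24} in (ℤ_28, +):
(1) 0 ∈ H? Yes
(2) Closure: for all a,b ∈ H, (a+b) mod 28 ∈ H? No  [counterexample: 3 + 3 = 6 ∉ H]
(3) Inverses: for all a ∈ H, -a mod 28 ∈ H? No

No, H is not a subgroup of ℤ_28


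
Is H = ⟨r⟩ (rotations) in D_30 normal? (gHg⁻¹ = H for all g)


H = ⟨r⟩ (rotations) in D_30
The rotation subgroup ⟨r⟩ has index 2 in D_30, so it is normal

Yes, normal subgroup


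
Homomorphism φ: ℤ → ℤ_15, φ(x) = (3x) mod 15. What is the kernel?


Kernel = preimage of identity
ker(φ) = {x ∈ ℤ : 3x ≡ 0 (mod 15)}. gcd(3,15) = 3, so 3x ≡ 0 (mod 15) ⟺ x ≡ 0 (mod 15/3 = 5). Hence ker(φ) = 5ℤ

ker(φ) = 5ℤ


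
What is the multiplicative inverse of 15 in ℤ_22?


Use the extended Euclidean algorithm to write 1 = 15·s + 22·t; then s mod 22 is the inverse.
Euclidean algorithm:
  15 = 0·22 + 15
  22 = 1·15 + 7
  15 = 2·7 + 1
  7 = 7·1 + 0
gcd(15,22) = 1
Back-substitution gives: 15·(3) + 22·(-2) = 1
So 15⁻¹ ≡ 3 ≡ 3 (mod 22)
Check: 15 × 3 = 45 ≡ 1 (mod 22) ✓

15⁻¹ ≡ 3 (mod 22)


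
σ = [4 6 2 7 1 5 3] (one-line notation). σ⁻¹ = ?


To find σ⁻¹, swap domain and range:
σ(1) = 4 → σ⁻¹(4) = 1
σ(2) = 6 → σ⁻¹(6) = 2
σ(3) = 2 → σ⁻¹(2) = 3
σ(4) = 7 → σ⁻¹(7) = 4
σ(5) = 1 → σ⁻¹(1) = 5
σ(6) = 5 → σ⁻¹(5) = 6
σ(7) = 3 → σ⁻¹(3) = 7

σ⁻¹ = [5 3 7 1 6 2 4]


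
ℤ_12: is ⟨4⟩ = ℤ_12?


g generates ℤ_n iff gcd(g, n) = 1
gcd(4, 12) = 4
Since gcd = 4 ≠ 1, ⟨4⟩ has order 3 < 12, so 4 is not a generator.

No, 4 does not generate ℤ_12


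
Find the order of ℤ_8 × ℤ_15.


|A × B| = |A| · |B|
|ℤ_8 × ℤ_15| = 8 × 15 = 120

|ℤ_8 × ℤ_15| = 120


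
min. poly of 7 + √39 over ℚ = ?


Let α = 7 + √39. Then α - 7 = √39, so (α - 7)² = 39, giving α² - 14α + 10 = 0. Degree 2 and α ∉ ℚ, so this is the minimal polynomial.

Minimal polynomial: x² - 14x + 10


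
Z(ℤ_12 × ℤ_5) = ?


Z(G) = {g ∈ G | gx = xg for all x ∈ G}
Direct product of abelian groups is abelian, so Z(G) = G

Z(ℤ_12 × ℤ_5) = ℤ_12 × ℤ_5


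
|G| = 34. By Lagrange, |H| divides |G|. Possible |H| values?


Lagrange's theorem: |H| divides |G|
|G| = 34
Divisors of 34: 1, 2, 17, 34

Possible subgroup orders: {1, 2, 17, 34}


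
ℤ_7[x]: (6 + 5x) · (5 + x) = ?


Expand and collect like terms; reduce coefficients mod 7:
x^0: 6·5 = 30 ≡ 2 (mod 7)
x^1: 6·1 + 5·5 = 31 ≡ 3 (mod 7)
x^2: 5·1 = 5 ≡ 5 (mod 7)
Result: 2 + 3x + 5x^2

f · g = 2 + 3x + 5x^2


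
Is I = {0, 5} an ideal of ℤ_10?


Check ideal conditions for I = {0, 5} in ℤ_10:
(1) I is an additive subgroup? Yes
(2) For r ∈ ℤ_10 and a ∈ I: r·a ∈ I? Yes

Yes, I is an ideal of ℤ_10


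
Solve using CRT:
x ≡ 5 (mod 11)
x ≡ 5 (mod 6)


m₁ = 11, m₂ = 6, gcd = 1, so CRT applies. M = m₁·m₂ = 66
Let M₁ = M/m₁ = 6, M₂ = M/m₂ = 11
Find y₁ ≡ M₁⁻¹ (mod m₁): 6⁻¹ ≡ 2 (mod 11)
Find y₂ ≡ M₂⁻¹ (mod m₂): 11⁻¹ ≡ 5 (mod 6)
x = a₁·M₁·y₁ + a₂·M₂·y₂ = 5·6·2 + 5·11·5 = 335
Reduce mod 66: x ≡ 5
Check: 5 mod 11 = 5 ✓, 5 mod 6 = 5 ✓

x ≡ 5 (mod 66)


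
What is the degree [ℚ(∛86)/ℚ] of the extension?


∛86 has minimal polynomial x³ - 86 (irreducible over ℚ since 86 is not a perfect cube)

[ℚ(∛86)/ℚ] = 3


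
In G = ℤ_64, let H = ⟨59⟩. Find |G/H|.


|⟨59⟩| = n / gcd(59, 64) = 64 / 1 = 64
H is normal (ℤ_64 is abelian).
|G/H| = |G| / |H| = 64 / 64 = 1

|G/H| = 1


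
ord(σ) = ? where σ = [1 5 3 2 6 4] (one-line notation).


Cycle decomposition: (2 5 6 4)
Cycle lengths: 4
Order = lcm(4) = 4

ord(σ) = 4


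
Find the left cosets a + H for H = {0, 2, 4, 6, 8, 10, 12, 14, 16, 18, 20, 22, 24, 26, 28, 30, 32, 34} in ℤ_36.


H = {0, 2, 4, 6, 8, 10, 12, 14, 16, 18, 20, 22, 24, 26, 28, 30, 32, 34}, |H| = 18
Number of cosets = |G|/|H| = 36/18 = 2
0 + H = {0, 2, 4, 6, 8, 10, 12, 14, 16, 18, 20, 22, 24, 26, 28, 30, 32, 34}
1 + H = {1, 3, 5, 7, 9, 11, 13, 15, 17, 19, 21, 23, 25, 27, 29, 31, 33, 35}

Cosets: 0+H={0,2,4,6,8,10,12,14,16,18,20,22,24,26,28,30,32,34}; 1+H={1,3,5,7,9,11,13,15,17,19,21,23,25,27,29,31,33,35}


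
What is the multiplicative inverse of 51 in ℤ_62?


Use the extended Euclidean algorithm to write 1 = 51·s + 62·t; then s mod 62 is the inverse.
Euclidean algorithm:
  51 = 0·62 + 51
  62 = 1·51 + 11
  51 = 4·11 + 7
  11 = 1·7 + 4
  7 = 1·4 + 3
  4 = 1·3 + 1
  3 = 3·1 + 0
gcd(51,62) = 1
Back-substitution gives: 51·(-17) + 62·(14) = 1
So 51⁻¹ ≡ -17 ≡ 45 (mod 62)
Check: 51 × 45 = 2295 ≡ 1 (mod 62) ✓

51⁻¹ ≡ 45 (mod 62)


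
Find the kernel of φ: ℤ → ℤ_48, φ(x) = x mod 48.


Kernel = preimage of identity
ker(φ) = {x ∈ ℤ : x ≡ 0 (mod 48)} = 48ℤ = {0, ±48, ±96, ...}

ker(φ) = 48ℤ


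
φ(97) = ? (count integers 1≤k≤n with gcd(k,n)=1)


Factor n: 97 = 97
φ(n) = n · ∏(1 - 1/p) over distinct primes p | n
φ(97) = 97 · (1 - 1/97) = 96

φ(97) = 96


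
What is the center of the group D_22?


Z(G) = {g ∈ G | gx = xg for all x ∈ G}
For even n, Z(D_n) = {e, r^(n/2)}: the 180° rotation r^11 commutes with every reflection and rotation

Z(D_22) = {e, r^11}


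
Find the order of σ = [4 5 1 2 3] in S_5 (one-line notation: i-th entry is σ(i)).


Cycle decomposition: (1 4 2 5 3)
Cycle lengths: 5
Order = lcm(5) = 5

ord(σ) = 5


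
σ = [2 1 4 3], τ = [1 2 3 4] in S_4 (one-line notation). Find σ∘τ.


σ∘τ: apply τ first, then σ
1 →τ 1 →σ 2
2 →τ 2 →σ 1
3 →τ 3 →σ 4
4 →τ 4 →σ 3

σ∘τ = [2 1 4 3]


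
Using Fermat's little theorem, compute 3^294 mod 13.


Fermat's little theorem: if p is prime and gcd(a,p)=1, then a^(p-1) ≡ 1 (mod p)
p = 13 is prime, gcd(3,13) = 1
Reduce exponent: 294 mod 12 = 6
So 3^294 ≡ 3^6 (mod 13)
3^6 mod 13 = 1

3^294 ≡ 1 (mod 13)


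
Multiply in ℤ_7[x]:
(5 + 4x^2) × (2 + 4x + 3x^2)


Expand and collect like terms; reduce coefficients mod 7:
x^0: 5·2 = 10 ≡ 3 (mod 7)
x^1: 5·4 + 0·2 = 20 ≡ 6 (mod 7)
x^2: 5·3 + 0·4 + 4·2 = 23 ≡ 2 (mod 7)
x^3: 0·3 + 4·4 = 16 ≡ 2 (mod 7)
x^4: 4·3 = 12 ≡ 5 (mod 7)
Result: 3 + 6x + 2x^2 + 2x^3 + 5x^4

f · g = 3 + 6x + 2x^2 + 2x^3 + 5x^4


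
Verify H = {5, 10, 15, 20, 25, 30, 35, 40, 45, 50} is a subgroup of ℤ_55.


Subgroup test for H = {5, 10, 15, 20, 25, 30, 35, 40, 45, 50} in (ℤ_55, +):
(1) 0 ∈ H? No
(2) Closure: for all a,b ∈ H, (a+b) mod 55 ∈ H? No  [counterexample: 5 + 50 = 0 ∉ H]
(3) Inverses: for all a ∈ H, -a mod 55 ∈ H? Yes

No, H is not a subgroup of ℤ_55


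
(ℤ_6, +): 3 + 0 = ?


Operation: addition mod 6
3 + 0 = (a + b) mod 6 with a = 3, b = 0

3 + 0 = 3


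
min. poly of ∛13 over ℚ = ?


∛13 satisfies x³ - 13 = 0, irreducible over ℚ (no rational root; 13 is not a perfect cube)

Minimal polynomial: x³ - 13


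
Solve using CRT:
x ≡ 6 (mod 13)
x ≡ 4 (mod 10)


m₁ = 13, m₂ = 10, gcd = 1, so CRT applies. M = m₁·m₂ = 130
Let M₁ = M/m₁ = 10, M₂ = M/m₂ = 13
Find y₁ ≡ M₁⁻¹ (mod m₁): 10⁻¹ ≡ 4 (mod 13)
Find y₂ ≡ M₂⁻¹ (mod m₂): 13⁻¹ ≡ 7 (mod 10)
x = a₁·M₁·y₁ + a₂·M₂·y₂ = 6·10·4 + 4·13·7 = 604
Reduce mod 130: x ≡ 84
Check: 84 mod 13 = 6 ✓, 84 mod 10 = 4 ✓

x ≡ 84 (mod 130)


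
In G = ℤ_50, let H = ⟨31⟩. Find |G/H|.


|⟨31⟩| = n / gcd(31, 50) = 50 / 1 = 50
H is normal (ℤ_50 is abelian).
|G/H| = |G| / |H| = 50 / 50 = 1

|G/H| = 1


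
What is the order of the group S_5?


|S_n| = n! (number of permutations of n symbols)
|S_5| = 5! = 120

|S_5| = 120


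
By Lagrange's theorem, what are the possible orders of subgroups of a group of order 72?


Lagrange's theorem: |H| divides |G|
|G| = 72
Divisors of 72: 1, 2, 3, 4, 6, 8, 9, 12, 18, 24, 36, 72

Possible subgroup orders: {1, 2, 3, 4, 6, 8, 9, 12, 18, 24, 36, 72}


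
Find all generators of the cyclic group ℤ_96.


g generates ℤ_n iff gcd(g,n) = 1
Prime factors of 96: 2, 3
Generators are g ∈ {1,...,95} not divisible by any of these primes.
Generators: {1, 5, 7, 11, 13, 17, 19, 23, 25, 29, 31, 35, 37, 41, 43, 47, 49, 53, 55, 59, 61, 65, 67, 71, 73, 77, 79, 83, 85, 89, 91, 95}
Number of generators = φ(96) = 32

Generators of ℤ_96 = {1, 5, 7, 11, 13, 17, 19, 23, 25, 29, 31, 35, 37, 41, 43, 47, 49, 53, 55, 59, 61, 65, 67, 71, 73, 77, 79, 83, 85, 89, 91, 95}


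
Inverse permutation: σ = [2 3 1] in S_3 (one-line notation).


To find σ⁻¹, swap domain and range:
σ(1) = 2 → σ⁻¹(2) = 1
σ(2) = 3 → σ⁻¹(3) = 2
σ(3) = 1 → σ⁻¹(1) = 3

σ⁻¹ = [3 1 2]


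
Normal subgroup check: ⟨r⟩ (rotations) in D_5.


H = ⟨r⟩ (rotations) in D_5
The rotation subgroup ⟨r⟩ has index 2 in D_5, so it is normal

Yes, normal subgroup


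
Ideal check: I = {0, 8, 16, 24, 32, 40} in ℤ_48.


Check ideal conditions for I = {0, 8, 16, 24, 32, 40} in ℤ_48:
(1) I is an additive subgroup? Yes
(2) For r ∈ ℤ_48 and a ∈ I: r·a ∈ I? Yes

Yes, I is an ideal of ℤ_48


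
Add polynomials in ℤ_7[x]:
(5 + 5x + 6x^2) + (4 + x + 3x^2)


Add coefficients mod 7:
x^0: 5 + 4 = 2 (mod 7)
x^1: 5 + 1 = 6 (mod 7)
x^2: 6 + 3 = 2 (mod 7)
Result: 2 + 6x + 2x^2

f + g = 2 + 6x + 2x^2


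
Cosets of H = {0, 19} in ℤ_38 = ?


H = {0, 19}, |H| = 2
Number of cosets = |G|/|H| = 38/2 = 19
0 + H = {0, 19}
1 + H = {1, 20}
2 + H = {2, 21}
3 + H = {3, 22}
4 + H = {4, 23}
5 + H = {5, 24}
6 + H = {6, 25}
7 + H = {7, 26}
8 + H = {8, 27}
9 + H = {9, 28}
10 + H = {10, 29}
11 + H = {11, 30}
12 + H = {12, 31}
13 + H = {13, 32}
14 + H = {14, 33}
15 + H = {15, 34}
16 + H = {16, 35}
17 + H = {17, 36}
18 + H = {18, 37}

Cosets: 0+H={0,19}; 1+H={1,20}; 2+H={2,21}; 3+H={3,22}; 4+H={4,23}; 5+H={5,24}; 6+H={6,25}; 7+H={7,26}; 8+H={8,27}; 9+H={9,28}; 10+H={10,29}; 11+H={11,30}; 12+H={12,31}; 13+H={13,32}; 14+H={14,33}; 15+H={15,34}; 16+H={16,35}; 17+H={17,36}; 18+H={18,37}


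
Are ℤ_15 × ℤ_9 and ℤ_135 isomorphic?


Comparing ℤ_15 × ℤ_9 and ℤ_135:
gcd(15,9) = 3 ≠ 1. Max element order in ℤ_15×ℤ_9 is lcm(15,9) = 45 < 135, so it has no element of order 135

No, ℤ_15 × ℤ_9 ≇ ℤ_135


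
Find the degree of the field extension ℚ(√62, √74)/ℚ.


[ℚ(√62,√74):ℚ] = [ℚ(√62,√74):ℚ(√62)]·[ℚ(√62):ℚ] = 2·2 = 4

[ℚ(√62, √74)/ℚ] = 4


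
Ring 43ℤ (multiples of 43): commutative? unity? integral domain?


43ℤ is a commutative ring under +,× but has no multiplicative identity (1 ∉ 43ℤ); it has no zero divisors, but without unity it is not an integral domain
Commutative: Yes
Integral domain: No
Has unity: No

43ℤ (multiples of 43): Commutative=Yes, Unity=No


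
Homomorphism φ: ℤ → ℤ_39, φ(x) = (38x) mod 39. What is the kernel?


Kernel = preimage of identity
ker(φ) = {x ∈ ℤ : 38x ≡ 0 (mod 39)}. gcd(38,39) = 1, so 38x ≡ 0 (mod 39) ⟺ x ≡ 0 (mod 39/1 = 39). Hence ker(φ) = 39ℤ

ker(φ) = 39ℤ


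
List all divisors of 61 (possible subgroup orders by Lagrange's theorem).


Lagrange's theorem: |H| divides |G|
|G| = 61
Divisors of 61: 1, 61

Possible subgroup orders: {1, 61}


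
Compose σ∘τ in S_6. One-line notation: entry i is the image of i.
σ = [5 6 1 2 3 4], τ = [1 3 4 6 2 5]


σ∘τ: apply τ first, then σ
1 →τ 1 →σ 5
2 →τ 3 →σ 1
3 →τ 4 →σ 2
4 →τ 6 →σ 4
5 →τ 2 →σ 6
6 →τ 5 →σ 3

σ∘τ = [5 1 2 4 6 3]


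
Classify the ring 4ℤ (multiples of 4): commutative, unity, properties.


4ℤ is a commutative ring under +,× but has no multiplicative identity (1 ∉ 4ℤ); it has no zero divisors, but without unity it is not an integral domain
Commutative: Yes
Integral domain: No
Has unity: No

4ℤ (multiples of 4): Commutative=Yes, Unity=No


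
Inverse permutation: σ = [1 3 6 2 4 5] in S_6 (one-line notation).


To find σ⁻¹, swap domain and range:
σ(1) = 1 → σ⁻¹(1) = 1
σ(2) = 3 → σ⁻¹(3) = 2
σ(3) = 6 → σ⁻¹(6) = 3
σ(4) = 2 → σ⁻¹(2) = 4
σ(5) = 4 → σ⁻¹(4) = 5
σ(6) = 5 → σ⁻¹(5) = 6

σ⁻¹ = [1 4 2 5 6 3]


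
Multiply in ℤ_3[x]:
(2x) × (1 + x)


Expand and collect like terms; reduce coefficients mod 3:
x^0: 0·1 = 0 ≡ 0 (mod 3)
x^1: 0·1 + 2·1 = 2 ≡ 2 (mod 3)
x^2: 2·1 = 2 ≡ 2 (mod 3)
Result: 2x + 2x^2

f · g = 2x + 2x^2


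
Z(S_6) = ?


Z(G) = {g ∈ G | gx = xg for all x ∈ G}
S_n is non-abelian for n ≥ 3; Z(S_6) is trivial

Z(S_6) = {e}


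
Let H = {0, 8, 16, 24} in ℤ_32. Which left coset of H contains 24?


24 + H = {24 + h (mod 32) : h ∈ H}
24+0=24, 24+8=0, 24+16=8, 24+24=16
24 + H = {0, 8, 16, 24} = 0 + H

24 + H = {0, 8, 16, 24}


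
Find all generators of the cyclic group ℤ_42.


g generates ℤ_n iff gcd(g,n) = 1
Prime factors of 42: 2, 3, 7
Generators are g ∈ {1,...,41} not divisible by any of these primes.
Generators: {1, 5, 11, 13, 17, 19, 23, 25, 29, 31, 37, 41}
Number of generators = φ(42) = 12

Generators of ℤ_42 = {1, 5, 11, 13, 17, 19, 23, 25, 29, 31, 37, 41}


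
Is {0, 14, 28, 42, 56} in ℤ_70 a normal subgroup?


H = {0, 14, 28, 42, 56} in ℤ_70
ℤ_70 is abelian; every subgroup of an abelian group is normal

Yes, normal subgroup


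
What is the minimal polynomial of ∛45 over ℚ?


∛45 satisfies x³ - 45 = 0, irreducible over ℚ (no rational root; 45 is not a perfect cube)

Minimal polynomial: x³ - 45


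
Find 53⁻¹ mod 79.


Use the extended Euclidean algorithm to write 1 = 53·s + 79·t; then s mod 79 is the inverse.
Euclidean algorithm:
  53 = 0·79 + 53
  79 = 1·53 + 26
  53 = 2·26 + 1
  26 = 26·1 + 0
gcd(53,79) = 1
Back-substitution gives: 53·(3) + 79·(-2) = 1
So 53⁻¹ ≡ 3 ≡ 3 (mod 79)
Check: 53 × 3 = 159 ≡ 1 (mod 79) ✓

53⁻¹ ≡ 3 (mod 79)


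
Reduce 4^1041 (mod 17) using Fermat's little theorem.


Fermat's little theorem: if p is prime and gcd(a,p)=1, then a^(p-1) ≡ 1 (mod p)
p = 17 is prime, gcd(4,17) = 1
Reduce exponent: 1041 mod 16 = 1
So 4^1041 ≡ 4^1 (mod 17)
4^1 mod 17 = 4

4^1041 ≡ 4 (mod 17)


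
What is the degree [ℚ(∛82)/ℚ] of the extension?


∛82 has minimal polynomial x³ - 82 (irreducible over ℚ since 82 is not a perfect cube)

[ℚ(∛82)/ℚ] = 3


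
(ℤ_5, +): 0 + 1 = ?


Operation: addition mod 5
0 + 1 = (a + b) mod 5 with a = 0, b = 1

0 + 1 = 1


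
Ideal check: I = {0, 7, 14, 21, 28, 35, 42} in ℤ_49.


Check ideal conditions for I = {0, 7, 14, 21, 28, 35, 42} in ℤ_49:
(1) I is an additive subgroup? Yes
(2) For r ∈ ℤ_49 and a ∈ I: r·a ∈ I? Yes

Yes, I is an ideal of ℤ_49


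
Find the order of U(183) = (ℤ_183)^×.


U(n) is the group of units mod n; |U(n)| = φ(n)
|U(183)| = φ(183) = 120

|U(183) = (ℤ_183)^×| = 120


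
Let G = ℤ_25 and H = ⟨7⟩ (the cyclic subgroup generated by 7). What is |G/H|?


|⟨7⟩| = n / gcd(7, 25) = 25 / 1 = 25
H is normal (ℤ_25 is abelian).
|G/H| = |G| / |H| = 25 / 25 = 1

|G/H| = 1


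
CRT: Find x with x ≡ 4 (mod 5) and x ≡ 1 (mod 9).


m₁ = 5, m₂ = 9, gcd = 1, so CRT applies. M = m₁·m₂ = 45
Let M₁ = M/m₁ = 9, M₂ = M/m₂ = 5
Find y₁ ≡ M₁⁻¹ (mod m₁): 9⁻¹ ≡ 4 (mod 5)
Find y₂ ≡ M₂⁻¹ (mod m₂): 5⁻¹ ≡ 2 (mod 9)
x = a₁·M₁·y₁ + a₂·M₂·y₂ = 4·9·4 + 1·5·2 = 154
Reduce mod 45: x ≡ 19
Check: 19 mod 5 = 4 ✓, 19 mod 9 = 1 ✓

x ≡ 19 (mod 45)


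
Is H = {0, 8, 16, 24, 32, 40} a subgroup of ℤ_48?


Subgroup test for H = {0, 8, 16, 24, 32, 40} in (ℤ_48, +):
(1) 0 ∈ H? Yes
(2) Closure: for all a,b ∈ H, (a+b) mod 48 ∈ H? Yes
(3) Inverses: for all a ∈ H, -a mod 48 ∈ H? Yes

Yes, H is a subgroup of ℤ_48


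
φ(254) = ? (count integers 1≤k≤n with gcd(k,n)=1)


Factor n: 254 = 2 × 127
φ(n) = n · ∏(1 - 1/p) over distinct primes p | n
φ(254) = 254 · (1 - 1/2) · (1 - 1/127) = 126

φ(254) = 126


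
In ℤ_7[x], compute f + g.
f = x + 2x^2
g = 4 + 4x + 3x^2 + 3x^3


Add coefficients mod 7:
x^0: 0 + 4 = 4 (mod 7)
x^1: 1 + 4 = 5 (mod 7)
x^2: 2 + 3 = 5 (mod 7)
x^3: 0 + 3 = 3 (mod 7)
Result: 4 + 5x + 5x^2 + 3x^3

f + g = 4 + 5x + 5x^2 + 3x^3


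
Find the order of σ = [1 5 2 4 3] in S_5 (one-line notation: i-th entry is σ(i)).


Cycle decomposition: (2 5 3)
Cycle lengths: 3
Order = lcm(3) = 3

ord(σ) = 3


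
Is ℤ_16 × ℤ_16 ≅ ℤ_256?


Comparing ℤ_16 × ℤ_16 and ℤ_256:
gcd(16,16) = 16 ≠ 1. Max element order in ℤ_16×ℤ_16 is lcm(16,16) = 16 < 256, so it has no element of order 256

No, ℤ_16 × ℤ_16 ≇ ℤ_256


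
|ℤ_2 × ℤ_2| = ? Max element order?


|ℤ_2 × ℤ_2| = 2 × 2 = 4
Max element order = lcm(2,2) = 2
Cyclic? No (gcd=2)

|ℤ_2×ℤ_2| = 4, max element order = 2


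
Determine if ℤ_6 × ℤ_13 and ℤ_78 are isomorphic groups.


Comparing ℤ_6 × ℤ_13 and ℤ_78:
gcd(6,13) = 1, so ℤ_6 × ℤ_13 ≅ ℤ_78 (CRT)

Yes, ℤ_6 × ℤ_13 ≅ ℤ_78


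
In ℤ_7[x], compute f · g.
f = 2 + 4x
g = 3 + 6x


Expand and collect like terms; reduce coefficients mod 7:
x^0: 2·3 = 6 ≡ 6 (mod 7)
x^1: 2·6 + 4·3 = 24 ≡ 3 (mod 7)
x^2: 4·6 = 24 ≡ 3 (mod 7)
Result: 6 + 3x + 3x^2

f · g = 6 + 3x + 3x^2


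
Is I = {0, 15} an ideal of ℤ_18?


Check ideal conditions for I = {0, 15} in ℤ_18:
(1) I is an additive subgroup? No
(2) For r ∈ ℤ_18 and a ∈ I: r·a ∈ I? No  [counterexample: r=2, a=15, r·a mod 18 = 12 ∉ I]

No, I is not an ideal of ℤ_18


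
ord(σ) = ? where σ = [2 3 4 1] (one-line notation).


Cycle decomposition: (1 2 3 4)
Cycle lengths: 4
Order = lcm(4) = 4

ord(σ) = 4


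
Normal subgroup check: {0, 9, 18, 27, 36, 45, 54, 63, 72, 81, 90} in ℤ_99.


H = {0, 9, 18, 27, 36, 45, 54, 63, 72, 81, 90} in ℤ_99
ℤ_99 is abelian; every subgroup of an abelian group is normal

Yes, normal subgroup


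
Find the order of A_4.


|A_n| = n!/2 (even permutations)
|A_4| = 4!/2 = 24/2 = 12

|A_4| = 12


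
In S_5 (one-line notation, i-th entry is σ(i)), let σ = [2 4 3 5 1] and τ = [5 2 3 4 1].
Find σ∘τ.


σ∘τ: apply τ first, then σ
1 →τ 5 →σ 1
2 →τ 2 →σ 4
3 →τ 3 →σ 3
4 →τ 4 →σ 5
5 →τ 1 →σ 2

σ∘τ = [1 4 3 5 2]


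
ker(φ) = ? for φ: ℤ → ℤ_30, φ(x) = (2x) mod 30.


Kernel = preimage of identity
ker(φ) = {x ∈ ℤ : 2x ≡ 0 (mod 30)}. gcd(2,30) = 2, so 2x ≡ 0 (mod 30) ⟺ x ≡ 0 (mod 30/2 = 15). Hence ker(φ) = 15ℤ

ker(φ) = 15ℤ


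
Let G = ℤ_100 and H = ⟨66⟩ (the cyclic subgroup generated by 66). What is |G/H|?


|⟨66⟩| = n / gcd(66, 100) = 100 / 2 = 50
H is normal (ℤ_100 is abelian).
|G/H| = |G| / |H| = 100 / 50 = 2

|G/H| = 2


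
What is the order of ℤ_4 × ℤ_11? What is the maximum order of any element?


|ℤ_4 × ℤ_11| = 4 × 11 = 44
Max element order = lcm(4,11) = 44
Cyclic? Yes (gcd=1)

|ℤ_4×ℤ_11| = 44, max element order = 44


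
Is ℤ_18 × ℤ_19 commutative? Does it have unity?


Direct product ring; commutative with unity (1,1); but (1,0)·(0,1) = (0,0) gives zero divisors, so not an integral domain
Commutative: Yes
Integral domain: No
Has unity: Yes

ℤ_18 × ℤ_19: Commutative=Yes, Unity=Yes


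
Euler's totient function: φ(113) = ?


Factor n: 113 = 113
φ(n) = n · ∏(1 - 1/p) over distinct primes p | n
φ(113) = 113 · (1 - 1/113) = 112

φ(113) = 112


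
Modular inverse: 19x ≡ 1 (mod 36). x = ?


Use the extended Euclidean algorithm to write 1 = 19·s + 36·t; then s mod 36 is the inverse.
Euclidean algorithm:
  19 = 0·36 + 19
  36 = 1·19 + 17
  19 = 1·17 + 2
  17 = 8·2 + 1
  2 = 2·1 + 0
gcd(19,36) = 1
Back-substitution gives: 19·(-17) + 36·(9) = 1
So 19⁻¹ ≡ -17 ≡ 19 (mod 36)
Check: 19 × 19 = 361 ≡ 1 (mod 36) ✓

19⁻¹ ≡ 19 (mod 36)


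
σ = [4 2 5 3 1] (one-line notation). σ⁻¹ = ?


To find σ⁻¹, swap domain and range:
σ(1) = 4 → σ⁻¹(4) = 1
σ(2) = 2 → σ⁻¹(2) = 2
σ(3) = 5 → σ⁻¹(5) = 3
σ(4) = 3 → σ⁻¹(3) = 4
σ(5) = 1 → σ⁻¹(1) = 5

σ⁻¹ = [5 2 4 1 3]


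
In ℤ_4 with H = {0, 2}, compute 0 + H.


0 + H = {0 + h (mod 4) : h ∈ H}
0+0=0, 0+2=2

0 + H = {0, 2}


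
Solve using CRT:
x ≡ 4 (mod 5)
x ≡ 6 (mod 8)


m₁ = 5, m₂ = 8, gcd = 1, so CRT applies. M = m₁·m₂ = 40
Let M₁ = M/m₁ = 8, M₂ = M/m₂ = 5
Find y₁ ≡ M₁⁻¹ (mod m₁): 8⁻¹ ≡ 2 (mod 5)
Find y₂ ≡ M₂⁻¹ (mod m₂): 5⁻¹ ≡ 5 (mod 8)
x = a₁·M₁·y₁ + a₂·M₂·y₂ = 4·8·2 + 6·5·5 = 214
Reduce mod 40: x ≡ 14
Check: 14 mod 5 = 4 ✓, 14 mod 8 = 6 ✓

x ≡ 14 (mod 40)


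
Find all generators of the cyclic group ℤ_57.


g generates ℤ_n iff gcd(g,n) = 1
Prime factors of 57: 3, 19
Generators are g ∈ {1,...,56} not divisible by any of these primes.
Generators: {1, 2, 4, 5, 7, 8, 10, 11, 13, 14, 16, 17, 20, 22, 23, 25, 26, 28, 29, 31, 32, 34, 35, 37, 40, 41, 43, 44, 46, 47, 49, 50, 52, 53, 55, 56}
Number of generators = φ(57) = 36

Generators of ℤ_57 = {1, 2, 4, 5, 7, 8, 10, 11, 13, 14, 16, 17, 20, 22, 23, 25, 26, 28, 29, 31, 32, 34, 35, 37, 40, 41, 43, 44, 46, 47, 49, 50, 52, 53, 55, 56}


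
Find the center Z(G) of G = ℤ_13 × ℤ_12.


Z(G) = {g ∈ G | gx = xg for all x ∈ G}
Direct product of abelian groups is abelian, so Z(G) = G

Z(ℤ_13 × ℤ_12) = ℤ_13 × ℤ_12


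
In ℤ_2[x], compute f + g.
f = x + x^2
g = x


Add coefficients mod 2:
x^0: 0 + 0 = 0 (mod 2)
x^1: 1 + 1 = 0 (mod 2)
x^2: 1 + 0 = 1 (mod 2)
Result: x^2

f + g = x^2


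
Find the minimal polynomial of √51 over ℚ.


√51 satisfies x² - 51 = 0, irreducible over ℚ since 51 is squarefree

Minimal polynomial: x² - 51


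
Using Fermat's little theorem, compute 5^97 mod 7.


Fermat's little theorem: if p is prime and gcd(a,p)=1, then a^(p-1) ≡ 1 (mod p)
p = 7 is prime, gcd(5,7) = 1
Reduce exponent: 97 mod 6 = 1
So 5^97 ≡ 5^1 (mod 7)
5^1 mod 7 = 5

5^97 ≡ 5 (mod 7)


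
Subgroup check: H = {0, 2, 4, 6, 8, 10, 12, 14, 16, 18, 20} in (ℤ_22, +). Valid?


Subgroup test for H = {0, 2, 4, 6, 8, 10, 12, 14, 16, 18, 20} in (ℤ_22, +):
(1) 0 ∈ H? Yes
(2) Closure: for all a,b ∈ H, (a+b) mod 22 ∈ H? Yes
(3) Inverses: for all a ∈ H, -a mod 22 ∈ H? Yes

Yes, H is a subgroup of ℤ_22


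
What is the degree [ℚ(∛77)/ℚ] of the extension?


∛77 has minimal polynomial x³ - 77 (irreducible over ℚ since 77 is not a perfect cube)

[ℚ(∛77)/ℚ] = 3


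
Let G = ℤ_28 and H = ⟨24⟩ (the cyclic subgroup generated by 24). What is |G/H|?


|⟨24⟩| = n / gcd(24, 28) = 28 / 4 = 7
H is normal (ℤ_28 is abelian).
|G/H| = |G| / |H| = 28 / 7 = 4

|G/H| = 4


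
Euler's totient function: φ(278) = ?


Factor n: 278 = 2 × 139
φ(n) = n · ∏(1 - 1/p) over distinct primes p | n
φ(278) = 278 · (1 - 1/2) · (1 - 1/139) = 138

φ(278) = 138


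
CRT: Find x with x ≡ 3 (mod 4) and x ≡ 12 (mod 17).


m₁ = 4, m₂ = 17, gcd = 1, so CRT applies. M = m₁·m₂ = 68
Let M₁ = M/m₁ = 17, M₂ = M/m₂ = 4
Find y₁ ≡ M₁⁻¹ (mod m₁): 17⁻¹ ≡ 1 (mod 4)
Find y₂ ≡ M₂⁻¹ (mod m₂): 4⁻¹ ≡ 13 (mod 17)
x = a₁·M₁·y₁ + a₂·M₂·y₂ = 3·17·1 + 12·4·13 = 675
Reduce mod 68: x ≡ 63
Check: 63 mod 4 = 3 ✓, 63 mod 17 = 12 ✓

x ≡ 63 (mod 68)


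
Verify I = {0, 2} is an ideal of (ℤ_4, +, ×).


Check ideal conditions for I = {0, 2} in ℤ_4:
(1) I is an additive subgroup? Yes
(2) For r ∈ ℤ_4 and a ∈ I: r·a ∈ I? Yes

Yes, I is an ideal of ℤ_4


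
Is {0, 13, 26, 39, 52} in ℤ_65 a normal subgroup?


H = {0, 13, 26, 39, 52} in ℤ_65
ℤ_65 is abelian; every subgroup of an abelian group is normal

Yes, normal subgroup


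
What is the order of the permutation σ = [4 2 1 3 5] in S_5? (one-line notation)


Cycle decomposition: (1 4 3)
Cycle lengths: 3
Order = lcm(3) = 3

ord(σ) = 3


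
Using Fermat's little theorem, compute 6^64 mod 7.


Fermat's little theorem: if p is prime and gcd(a,p)=1, then a^(p-1) ≡ 1 (mod p)
p = 7 is prime, gcd(6,7) = 1
Reduce exponent: 64 mod 6 = 4
So 6^64 ≡ 6^4 (mod 7)
6^4 mod 7 = 1

6^64 ≡ 1 (mod 7)


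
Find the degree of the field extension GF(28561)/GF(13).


GF(28561) = GF(13^4), so the extension degree is 4

[GF(28561)/GF(13)] = 4


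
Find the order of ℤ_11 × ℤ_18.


|A × B| = |A| · |B|
|ℤ_11 × ℤ_18| = 11 × 18 = 198

|ℤ_11 × ℤ_18| = 198


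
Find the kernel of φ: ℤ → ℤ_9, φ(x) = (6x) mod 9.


Kernel = preimage of identity
ker(φ) = {x ∈ ℤ : 6x ≡ 0 (mod 9)}. gcd(6,9) = 3, so 6x ≡ 0 (mod 9) ⟺ x ≡ 0 (mod 9/3 = 3). Hence ker(φ) = 3ℤ

ker(φ) = 3ℤ


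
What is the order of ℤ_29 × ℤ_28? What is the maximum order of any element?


|ℤ_29 × ℤ_28| = 29 × 28 = 812
Max element order = lcm(29,28) = 812
Cyclic? Yes (gcd=1)

|ℤ_29×ℤ_28| = 812, max element order = 812


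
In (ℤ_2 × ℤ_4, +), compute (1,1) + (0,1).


Operation: componentwise addition mod (2, 4)
(1,1) + (0,1) = ((a₁+b₁) mod 2, (a₂+b₂) mod 4) with a = (1,1), b = (0,1)

(1,1) + (0,1) = (1,2)


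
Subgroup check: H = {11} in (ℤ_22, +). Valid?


Subgroup test for H = {11} in (ℤ_22, +):
(1) 0 ∈ H? No
(2) Closure: for all a,b ∈ H, (a+b) mod 22 ∈ H? No  [counterexample: 11 + 11 = 0 ∉ H]
(3) Inverses: for all a ∈ H, -a mod 22 ∈ H? Yes

No, H is not a subgroup of ℤ_22


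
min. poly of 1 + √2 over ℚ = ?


Let α = 1 + √2. Then α - 1 = √2, so (α - 1)² = 2, giving α² - 2α - 1 = 0. Degree 2 and α ∉ ℚ, so this is the minimal polynomial.

Minimal polynomial: x² - 2x - 1


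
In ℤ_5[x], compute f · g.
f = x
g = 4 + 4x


Expand and collect like terms; reduce coefficients mod 5:
x^0: 0·4 = 0 ≡ 0 (mod 5)
x^1: 0·4 + 1·4 = 4 ≡ 4 (mod 5)
x^2: 1·4 = 4 ≡ 4 (mod 5)
Result: 4x + 4x^2

f · g = 4x + 4x^2


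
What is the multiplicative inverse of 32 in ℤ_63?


Use the extended Euclidean algorithm to write 1 = 32·s + 63·t; then s mod 63 is the inverse.
Euclidean algorithm:
  32 = 0·63 + 32
  63 = 1·32 + 31
  32 = 1·31 + 1
  31 = 31·1 + 0
gcd(32,63) = 1
Back-substitution gives: 32·(2) + 63·(-1) = 1
So 32⁻¹ ≡ 2 ≡ 2 (mod 63)
Check: 32 × 2 = 64 ≡ 1 (mod 63) ✓

32⁻¹ ≡ 2 (mod 63)


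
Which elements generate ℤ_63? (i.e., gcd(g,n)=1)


g generates ℤ_n iff gcd(g,n) = 1
Prime factors of 63: 3, 7
Generators are g ∈ {1,...,62} not divisible by any of these primes.
Generators: {1, 2, 4, 5, 8, 10, 11, 13, 16, 17, 19, 20, 22, 23, 25, 26, 29, 31, 32, 34, 37, 38, 40, 41, 43, 44, 46, 47, 50, 52, 53, 55, 58, 59, 61, 62}
Number of generators = φ(63) = 36

Generators of ℤ_63 = {1, 2, 4, 5, 8, 10, 11, 13, 16, 17, 19, 20, 22, 23, 25, 26, 29, 31, 32, 34, 37, 38, 40, 41, 43, 44, 46, 47, 50, 52, 53, 55, 58, 59, 61, 62}


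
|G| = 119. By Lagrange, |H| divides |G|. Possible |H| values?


Lagrange's theorem: |H| divides |G|
|G| = 119
Divisors of 119: 1, 7, 17, 119

Possible subgroup orders: {1, 7, 17, 119}


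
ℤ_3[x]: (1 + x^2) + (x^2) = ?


Add coefficients mod 3:
x^0: 1 + 0 = 1 (mod 3)
x^1: 0 + 0 = 0 (mod 3)
x^2: 1 + 1 = 2 (mod 3)
Result: 1 + 2x^2

f + g = 1 + 2x^2


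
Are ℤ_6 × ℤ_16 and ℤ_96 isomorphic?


Comparing ℤ_6 × ℤ_16 and ℤ_96:
gcd(6,16) = 2 ≠ 1. Max element order in ℤ_6×ℤ_16 is lcm(6,16) = 48 < 96, so it has no element of order 96

No, ℤ_6 × ℤ_16 ≇ ℤ_96


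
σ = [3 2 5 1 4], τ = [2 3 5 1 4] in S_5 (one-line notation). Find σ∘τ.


σ∘τ: apply τ first, then σ
1 →τ 2 →σ 2
2 →τ 3 →σ 5
3 →τ 5 →σ 4
4 →τ 1 →σ 3
5 →τ 4 →σ 1

σ∘τ = [2 5 4 3 1]


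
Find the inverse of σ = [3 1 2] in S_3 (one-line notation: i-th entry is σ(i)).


To find σ⁻¹, swap domain and range:
σ(1) = 3 → σ⁻¹(3) = 1
σ(2) = 1 → σ⁻¹(1) = 2
σ(3) = 2 → σ⁻¹(2) = 3

σ⁻¹ = [2 3 1]


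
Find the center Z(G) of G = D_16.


Z(G) = {g ∈ G | gx = xg for all x ∈ G}
For even n, Z(D_n) = {e, r^(n/2)}: the 180° rotation r^8 commutes with every reflection and rotation

Z(D_16) = {e, r^8}
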